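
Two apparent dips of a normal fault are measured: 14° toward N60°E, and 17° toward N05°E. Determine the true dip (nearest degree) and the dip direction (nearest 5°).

The two traces are lines in the plane: v₁ = (sin 60°·cos 14°, cos 60°·cos 14°, −sin 14°), v₂ = (sin 5°·cos 17°, cos 5°·cos 17°, −sin 17°).
The plane normal is n = v₁ × v₂ ∝ (0.089, 0.226, 0.760).
Dip δ = arctan(|n_h|/n_z) = arctan(0.242/0.760) = 17.7°.
Dip direction = azimuth of (n_x, n_y) = atan2(0.089, 0.226) = 21°.

true dip 18°, dip direction 020°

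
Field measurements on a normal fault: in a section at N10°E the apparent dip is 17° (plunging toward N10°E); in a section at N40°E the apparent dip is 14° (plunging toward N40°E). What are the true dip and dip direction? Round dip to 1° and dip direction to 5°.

The two traces are lines in the plane: v₁ = (sin 10°·cos 17°, cos 10°·cos 17°, −sin 17°), v₂ = (sin 40°·cos 14°, cos 40°·cos 14°, −sin 14°).
n = v₁ × v₂ = (0.011, 0.142, 0.464) (taken with n_z > 0).
tan δ = √(n_x²+n_y²)/n_z = 0.143/0.464, so δ = 17.1°.
The horizontal component of n points toward azimuth atan2(n_x, n_y) = 4°, the dip direction.

true dip 17°, dip direction 005°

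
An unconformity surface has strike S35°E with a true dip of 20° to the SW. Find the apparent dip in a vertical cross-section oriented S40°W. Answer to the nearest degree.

Angle between strike (S35°E) and section (S40°W): β = 75°.
tan α = tan 20° × sin 75° = 0.3640 × 0.9659 = 0.3516
apparent dip = arctan 0.3516 = 19.37°

19°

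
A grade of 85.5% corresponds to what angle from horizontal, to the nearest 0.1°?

tan θ = 85.5/100 = 0.8550
θ = arctan(0.8550) = 40.53°

40.5°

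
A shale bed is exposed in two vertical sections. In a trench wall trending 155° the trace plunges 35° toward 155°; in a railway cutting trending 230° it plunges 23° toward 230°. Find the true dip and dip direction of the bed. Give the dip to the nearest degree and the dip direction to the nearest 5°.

Represent each trace as a vector plunging at its apparent dip toward its trend (east-north-up frame): v₁ = (0.346, -0.742, -0.574), v₂ = (-0.705, -0.592, -0.391).
Cross product v₁ × v₂ gives the pole to the plane: n ∝ (0.049, -0.540, 0.728).
tan δ = √(n_x²+n_y²)/n_z = 0.542/0.728, so δ = 36.7°.
Dip direction = azimuth of (n_x, n_y) = atan2(0.049, -0.540) = 175°.

true dip 37°, dip direction 175°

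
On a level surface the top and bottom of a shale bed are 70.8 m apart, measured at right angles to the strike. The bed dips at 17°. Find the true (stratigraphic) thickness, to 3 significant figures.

True thickness t = w · sin(dip) = 70.8 × sin 17°
t = 70.8 × 0.2924 = 20.700 m

20.7 m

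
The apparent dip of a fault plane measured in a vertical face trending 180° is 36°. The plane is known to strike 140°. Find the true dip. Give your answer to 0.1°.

48.5°

β = acute angle between strike 140° and section 180° = 40°.
tan(true dip) = tan 36° / sin 40° = 1.1303
true dip = arctan 1.1303 = 48.50°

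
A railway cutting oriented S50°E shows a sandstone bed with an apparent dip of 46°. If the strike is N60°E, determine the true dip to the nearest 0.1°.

47.8°

β = acute angle between strike N60°E and section S50°E = 70°.
tan δ = tan α / sin β = tan 46° / sin 70° = 1.0355 / 0.9397 = 1.1020
δ = arctan(1.1020) = 47.78°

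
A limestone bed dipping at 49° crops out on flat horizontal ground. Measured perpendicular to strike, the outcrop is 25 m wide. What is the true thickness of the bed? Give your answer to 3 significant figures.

True thickness t = w · sin(dip) = 25 × sin 49°
t = 25 × 0.7547 = 18.868 m

18.9 m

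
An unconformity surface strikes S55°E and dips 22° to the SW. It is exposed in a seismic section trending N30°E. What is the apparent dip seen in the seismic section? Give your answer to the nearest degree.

The strike is S55°E and the section trends N30°E; the acute angle between them is β = 85°.
tan α = tan 22° × sin 85° = 0.4040 × 0.9962 = 0.4025
apparent dip = arctan 0.4025 = 21.92°

22°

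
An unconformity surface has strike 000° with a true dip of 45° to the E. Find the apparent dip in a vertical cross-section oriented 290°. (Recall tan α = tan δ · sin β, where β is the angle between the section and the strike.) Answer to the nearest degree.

Angle between strike (000°) and section (290°): β = 70°.
tan(apparent dip) = tan 45° · sin 70° = 0.9397
α = arctan(0.9397) = 43.22°

43°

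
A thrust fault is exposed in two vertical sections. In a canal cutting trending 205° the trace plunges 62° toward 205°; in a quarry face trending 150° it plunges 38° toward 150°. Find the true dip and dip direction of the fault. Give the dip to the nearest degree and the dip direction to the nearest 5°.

true dip 62°, dip direction 215°

The two traces are lines in the plane: v₁ = (sin 205°·cos 62°, cos 205°·cos 62°, −sin 62°), v₂ = (sin 150°·cos 38°, cos 150°·cos 38°, −sin 38°).
Cross product v₁ × v₂ gives the pole to the plane: n ∝ (-0.341, -0.470, 0.303).
True dip = arccos(n_z / |n|) = arccos(0.4628) = 62.4°.
The horizontal component of n points toward azimuth atan2(n_x, n_y) = 216°, the dip direction.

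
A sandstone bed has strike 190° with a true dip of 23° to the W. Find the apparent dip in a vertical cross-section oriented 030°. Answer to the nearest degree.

The section lies 20° from the strike.
tan α = tan 23° × sin 20° = 0.4245 × 0.3420 = 0.1452
α = arctan(0.1452) = 8.26°

8°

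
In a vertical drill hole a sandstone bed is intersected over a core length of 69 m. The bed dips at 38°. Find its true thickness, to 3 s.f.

True thickness t = h · cos(dip) = 69 × cos 38°
t = 69 × 0.7880 = 54.373 m

54.4 m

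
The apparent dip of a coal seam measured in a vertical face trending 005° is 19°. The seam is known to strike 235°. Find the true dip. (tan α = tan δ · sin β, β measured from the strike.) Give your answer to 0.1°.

The section is 50° from the strike.
tan(true dip) = tan 19° / sin 50° = 0.4495
δ = arctan(0.4495) = 24.20°

24.2°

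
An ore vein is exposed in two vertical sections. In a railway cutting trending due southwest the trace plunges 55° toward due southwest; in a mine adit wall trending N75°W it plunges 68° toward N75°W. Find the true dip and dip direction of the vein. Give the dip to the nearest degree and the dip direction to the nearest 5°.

Each apparent-dip line lies in the plane. As unit vectors (x east, y north, z up), v₁ plunges 55°→due southwest and v₂ plunges 68°→N75°W.
The plane normal is n = v₁ × v₂ ∝ (-0.455, 0.080, 0.186).
tan δ = √(n_x²+n_y²)/n_z = 0.462/0.186, so δ = 68.1°.
The horizontal component of n points toward azimuth atan2(n_x, n_y) = 280°, the dip direction.

true dip 68°, dip direction 280°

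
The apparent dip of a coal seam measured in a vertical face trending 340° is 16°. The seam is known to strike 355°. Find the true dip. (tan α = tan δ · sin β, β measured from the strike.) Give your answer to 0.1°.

β = acute angle between strike 355° and section 340° = 15°.
tan δ = tan α / sin β = tan 16° / sin 15° = 0.2867 / 0.2588 = 1.1079
true dip = arctan 1.1079 = 47.93°

47.9°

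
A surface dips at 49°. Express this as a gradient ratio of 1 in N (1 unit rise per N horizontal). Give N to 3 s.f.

1 : N means tan θ = 1/N, so N = 1/tan 49° = 1/1.1504

1 in 0.869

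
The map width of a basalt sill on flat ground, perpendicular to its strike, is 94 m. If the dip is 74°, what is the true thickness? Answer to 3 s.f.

90.4 m

True thickness t = w · sin(dip) = 94 × sin 74°
t = 94 × 0.9613 = 90.359 m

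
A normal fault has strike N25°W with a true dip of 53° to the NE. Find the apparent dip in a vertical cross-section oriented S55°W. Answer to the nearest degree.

53°

The section lies 80° from the strike.
tan α = tan 53° × sin 80° = 1.3270 × 0.9848 = 1.3069
apparent dip = arctan 1.3069 = 52.58°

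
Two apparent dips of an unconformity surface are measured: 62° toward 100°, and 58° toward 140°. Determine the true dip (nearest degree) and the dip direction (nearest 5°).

Each apparent-dip line lies in the plane. As unit vectors (x east, y north, z up), v₁ plunges 62°→100° and v₂ plunges 58°→140°.
n = v₁ × v₂ = (0.289, -0.091, 0.160) (taken with n_z > 0).
True dip = arccos(n_z / |n|) = arccos(0.4663) = 62.2°.
Dip direction = azimuth of (n_x, n_y) = atan2(0.289, -0.091) = 108°.

true dip 62°, dip direction 110°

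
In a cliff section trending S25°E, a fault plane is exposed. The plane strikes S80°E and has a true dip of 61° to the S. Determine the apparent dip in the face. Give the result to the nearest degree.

The section lies 55° from the strike.
tan(apparent dip) = tan 61° · sin 55° = 1.4778
apparent dip = arctan 1.4778 = 55.91°

56°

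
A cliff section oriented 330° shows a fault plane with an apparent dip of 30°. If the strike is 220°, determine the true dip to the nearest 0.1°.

β = acute angle between strike 220° and section 330° = 70°.
tan δ = tan α / sin β = tan 30° / sin 70° = 0.5774 / 0.9397 = 0.6144
δ = arctan(0.6144) = 31.57°

31.6°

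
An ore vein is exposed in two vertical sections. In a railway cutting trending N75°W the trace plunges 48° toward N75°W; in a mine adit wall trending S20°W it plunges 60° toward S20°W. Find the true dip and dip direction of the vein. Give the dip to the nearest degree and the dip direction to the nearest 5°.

true dip 63°, dip direction 230°

Represent each trace as a vector plunging at its apparent dip toward its trend (east-north-up frame): v₁ = (-0.646, 0.173, -0.743), v₂ = (-0.171, -0.470, -0.866).
Cross product v₁ × v₂ gives the pole to the plane: n ∝ (-0.499, -0.433, 0.333).
True dip = arccos(n_z / |n|) = arccos(0.4505) = 63.2°.
Dip direction = atan2(-0.499, -0.433) = 229° (azimuth of n's horizontal projection).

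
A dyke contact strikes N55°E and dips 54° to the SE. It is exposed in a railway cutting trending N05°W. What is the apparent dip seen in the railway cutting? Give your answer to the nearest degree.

50°

The strike is N55°E and the section trends N05°W; the acute angle between them is β = 60°.
tan α = tan 54° × sin 60° = 1.3764 × 0.8660 = 1.1920
apparent dip = arctan 1.1920 = 50.01°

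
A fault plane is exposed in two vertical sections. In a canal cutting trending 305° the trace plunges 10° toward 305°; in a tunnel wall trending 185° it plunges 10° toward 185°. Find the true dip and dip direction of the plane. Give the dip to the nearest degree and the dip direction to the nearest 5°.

The two traces are lines in the plane: v₁ = (sin 305°·cos 10°, cos 305°·cos 10°, −sin 10°), v₂ = (sin 185°·cos 10°, cos 185°·cos 10°, −sin 10°).
n = v₁ × v₂ = (-0.268, -0.125, 0.840) (taken with n_z > 0).
Dip δ = arctan(|n_h|/n_z) = arctan(0.296/0.840) = 19.4°.
Dip direction = atan2(-0.268, -0.125) = 245° (azimuth of n's horizontal projection).

true dip 19°, dip direction 245°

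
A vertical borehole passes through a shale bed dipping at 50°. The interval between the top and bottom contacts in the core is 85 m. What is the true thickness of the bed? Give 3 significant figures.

True thickness t = h · cos(dip) = 85 × cos 50°
t = 85 × 0.6428 = 54.637 m

54.6 m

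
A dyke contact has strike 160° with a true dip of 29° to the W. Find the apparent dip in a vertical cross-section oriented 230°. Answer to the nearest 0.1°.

27.5°

Angle between strike (160°) and section (230°): β = 70°.
tan α = tan 29° × sin 70° = 0.5543 × 0.9397 = 0.5209
apparent dip = arctan 0.5209 = 27.51°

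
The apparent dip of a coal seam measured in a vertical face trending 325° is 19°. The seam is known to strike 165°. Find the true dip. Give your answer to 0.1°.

β = acute angle between strike 165° and section 325° = 20°.
tan(true dip) = tan 19° / sin 20° = 1.0067
δ = arctan(1.0067) = 45.19°

45.2°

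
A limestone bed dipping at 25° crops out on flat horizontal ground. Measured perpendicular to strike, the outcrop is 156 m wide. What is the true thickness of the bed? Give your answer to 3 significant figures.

True thickness t = w · sin(dip) = 156 × sin 25°
t = 156 × 0.4226 = 65.928 m

65.9 m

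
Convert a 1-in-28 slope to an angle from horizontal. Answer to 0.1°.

tan θ = 1/28 = 0.0357
θ = arctan(0.0357) = 2.05°

2.0°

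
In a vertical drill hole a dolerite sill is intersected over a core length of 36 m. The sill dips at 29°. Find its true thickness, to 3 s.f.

31.5 m

True thickness t = h · cos(dip) = 36 × cos 29°
t = 36 × 0.8746 = 31.486 m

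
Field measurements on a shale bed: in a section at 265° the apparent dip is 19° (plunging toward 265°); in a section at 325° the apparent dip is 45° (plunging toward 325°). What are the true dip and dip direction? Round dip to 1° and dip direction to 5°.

true dip 45°, dip direction 335°

The two traces are lines in the plane: v₁ = (sin 265°·cos 19°, cos 265°·cos 19°, −sin 19°), v₂ = (sin 325°·cos 45°, cos 325°·cos 45°, −sin 45°).
n = v₁ × v₂ = (-0.247, 0.534, 0.579) (taken with n_z > 0).
True dip = arccos(n_z / |n|) = arccos(0.7015) = 45.5°.
Dip direction = azimuth of (n_x, n_y) = atan2(-0.247, 0.534) = 335°.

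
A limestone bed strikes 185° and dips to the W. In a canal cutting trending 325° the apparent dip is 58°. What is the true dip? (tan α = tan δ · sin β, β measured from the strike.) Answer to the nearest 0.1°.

β = acute angle between strike 185° and section 325° = 40°.
tan(true dip) = tan 58° / sin 40° = 2.4897
true dip = arctan 2.4897 = 68.12°

68.1°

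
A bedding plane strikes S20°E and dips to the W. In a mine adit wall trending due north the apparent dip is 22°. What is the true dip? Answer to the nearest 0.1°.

49.8°

The section is 20° from the strike.
tan δ = tan α / sin β = tan 22° / sin 20° = 0.4040 / 0.3420 = 1.1813
true dip = arctan 1.1813 = 49.75°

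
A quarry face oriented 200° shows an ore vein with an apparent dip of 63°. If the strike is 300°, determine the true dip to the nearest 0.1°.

The section is 80° from the strike.
tan(true dip) = tan 63° / sin 80° = 1.9929
true dip = arctan 1.9929 = 63.35°

63.4°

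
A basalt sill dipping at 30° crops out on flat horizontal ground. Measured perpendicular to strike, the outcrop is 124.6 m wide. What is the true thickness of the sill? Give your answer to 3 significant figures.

62.3 m

True thickness t = w · sin(dip) = 124.6 × sin 30°
t = 124.6 × 0.5000 = 62.300 m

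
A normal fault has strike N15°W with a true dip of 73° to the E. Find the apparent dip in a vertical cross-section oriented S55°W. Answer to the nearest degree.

72°

The section lies 70° from the strike.
tan(apparent dip) = tan 73° · sin 70° = 3.0736
apparent dip = arctan 3.0736 = 71.98°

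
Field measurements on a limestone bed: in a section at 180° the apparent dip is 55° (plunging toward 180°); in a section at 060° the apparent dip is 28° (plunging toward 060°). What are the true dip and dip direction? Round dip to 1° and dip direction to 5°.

true dip 64°, dip direction 135°

The two traces are lines in the plane: v₁ = (sin 180°·cos 55°, cos 180°·cos 55°, −sin 55°), v₂ = (sin 60°·cos 28°, cos 60°·cos 28°, −sin 28°).
The plane normal is n = v₁ × v₂ ∝ (0.631, -0.626, 0.439).
tan δ = √(n_x²+n_y²)/n_z = 0.889/0.439, so δ = 63.7°.
Dip direction = atan2(0.631, -0.626) = 135° (azimuth of n's horizontal projection).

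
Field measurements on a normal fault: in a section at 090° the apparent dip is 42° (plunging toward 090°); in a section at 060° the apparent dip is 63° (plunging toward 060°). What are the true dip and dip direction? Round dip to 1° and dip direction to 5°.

true dip 68°, dip direction 020°

Represent each trace as a vector plunging at its apparent dip toward its trend (east-north-up frame): v₁ = (0.743, 0.000, -0.669), v₂ = (0.393, 0.227, -0.891).
Cross product v₁ × v₂ gives the pole to the plane: n ∝ (0.152, 0.399, 0.169).
True dip = arccos(n_z / |n|) = arccos(0.3674) = 68.4°.
Dip direction = atan2(0.152, 0.399) = 21° (azimuth of n's horizontal projection).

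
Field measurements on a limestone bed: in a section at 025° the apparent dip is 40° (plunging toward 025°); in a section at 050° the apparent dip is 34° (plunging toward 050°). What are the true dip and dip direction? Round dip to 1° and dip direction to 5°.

The two traces are lines in the plane: v₁ = (sin 25°·cos 40°, cos 25°·cos 40°, −sin 40°), v₂ = (sin 50°·cos 34°, cos 50°·cos 34°, −sin 34°).
The plane normal is n = v₁ × v₂ ∝ (0.046, 0.227, 0.268).
True dip = arccos(n_z / |n|) = arccos(0.7569) = 40.8°.
Dip direction = atan2(0.046, 0.227) = 11° (azimuth of n's horizontal projection).

true dip 41°, dip direction 010°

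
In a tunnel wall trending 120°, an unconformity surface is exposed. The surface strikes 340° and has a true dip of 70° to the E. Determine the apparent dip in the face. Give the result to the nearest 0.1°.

60.5°

The strike is 340° and the section trends 120°; the acute angle between them is β = 40°.
tan α = tan 70° × sin 40° = 2.7475 × 0.6428 = 1.7660
apparent dip = arctan 1.7660 = 60.48°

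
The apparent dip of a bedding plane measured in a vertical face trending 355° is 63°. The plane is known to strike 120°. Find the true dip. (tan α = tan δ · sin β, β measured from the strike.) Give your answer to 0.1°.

67.3°

β = acute angle between strike 120° and section 355° = 55°.
tan(true dip) = tan 63° / sin 55° = 2.3959
true dip = arctan 2.3959 = 67.35°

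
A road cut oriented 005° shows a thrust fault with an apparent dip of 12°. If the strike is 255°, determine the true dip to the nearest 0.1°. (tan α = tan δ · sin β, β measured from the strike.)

12.7°

β = acute angle between strike 255° and section 005° = 70°.
tan δ = tan α / sin β = tan 12° / sin 70° = 0.2126 / 0.9397 = 0.2262
δ = arctan(0.2262) = 12.75°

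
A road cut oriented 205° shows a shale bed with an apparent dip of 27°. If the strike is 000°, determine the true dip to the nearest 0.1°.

50.3°

The section is 25° from the strike.
tan δ = tan α / sin β = tan 27° / sin 25° = 0.5095 / 0.4226 = 1.2056
δ = arctan(1.2056) = 50.33°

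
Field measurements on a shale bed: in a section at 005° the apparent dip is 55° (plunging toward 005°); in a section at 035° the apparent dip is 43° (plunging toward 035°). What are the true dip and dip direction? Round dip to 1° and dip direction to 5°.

true dip 57°, dip direction 340°

The two traces are lines in the plane: v₁ = (sin 5°·cos 55°, cos 5°·cos 55°, −sin 55°), v₂ = (sin 35°·cos 43°, cos 35°·cos 43°, −sin 43°).
Cross product v₁ × v₂ gives the pole to the plane: n ∝ (-0.101, 0.310, 0.210).
True dip = arccos(n_z / |n|) = arccos(0.5415) = 57.2°.
The horizontal component of n points toward azimuth atan2(n_x, n_y) = 342°, the dip direction.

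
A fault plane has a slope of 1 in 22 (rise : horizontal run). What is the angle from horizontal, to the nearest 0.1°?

tan θ = 1/22 = 0.0455
θ = arctan(0.0455) = 2.60°

2.6°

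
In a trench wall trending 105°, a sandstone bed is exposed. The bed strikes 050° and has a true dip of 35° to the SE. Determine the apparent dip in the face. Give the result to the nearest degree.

30°

The strike is 050° and the section trends 105°; the acute angle between them is β = 55°.
tan(apparent dip) = tan 35° · sin 55° = 0.5736
α = arctan(0.5736) = 29.84°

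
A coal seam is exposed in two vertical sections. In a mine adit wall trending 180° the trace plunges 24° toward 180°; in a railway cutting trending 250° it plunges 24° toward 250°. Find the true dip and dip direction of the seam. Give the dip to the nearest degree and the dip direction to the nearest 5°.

Each apparent-dip line lies in the plane. As unit vectors (x east, y north, z up), v₁ plunges 24°→180° and v₂ plunges 24°→250°.
n = v₁ × v₂ = (-0.244, -0.349, 0.784) (taken with n_z > 0).
Dip δ = arctan(|n_h|/n_z) = arctan(0.426/0.784) = 28.5°.
Dip direction = azimuth of (n_x, n_y) = atan2(-0.244, -0.349) = 215°.

true dip 29°, dip direction 215°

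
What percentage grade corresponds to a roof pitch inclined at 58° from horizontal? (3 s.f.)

grade % = 100 × tan 58° = 100 × 1.6003

160%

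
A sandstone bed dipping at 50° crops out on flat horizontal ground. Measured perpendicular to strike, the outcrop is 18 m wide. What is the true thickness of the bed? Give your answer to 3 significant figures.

13.8 m

True thickness t = w · sin(dip) = 18 × sin 50°
t = 18 × 0.7660 = 13.789 m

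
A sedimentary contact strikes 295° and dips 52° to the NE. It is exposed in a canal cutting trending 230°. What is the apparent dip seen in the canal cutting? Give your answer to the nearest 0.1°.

Angle between strike (295°) and section (230°): β = 65°.
tan α = tan 52° × sin 65° = 1.2799 × 0.9063 = 1.1600
apparent dip = arctan 1.1600 = 49.24°

49.2°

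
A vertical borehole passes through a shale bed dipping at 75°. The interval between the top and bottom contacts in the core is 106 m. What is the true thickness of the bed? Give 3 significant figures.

27.4 m

True thickness t = h · cos(dip) = 106 × cos 75°
t = 106 × 0.2588 = 27.435 m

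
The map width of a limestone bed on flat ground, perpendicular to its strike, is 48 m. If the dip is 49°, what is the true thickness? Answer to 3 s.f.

36.2 m

True thickness t = w · sin(dip) = 48 × sin 49°
t = 48 × 0.7547 = 36.226 m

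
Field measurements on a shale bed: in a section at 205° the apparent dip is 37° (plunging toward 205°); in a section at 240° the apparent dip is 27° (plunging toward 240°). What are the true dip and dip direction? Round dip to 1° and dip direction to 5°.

Represent each trace as a vector plunging at its apparent dip toward its trend (east-north-up frame): v₁ = (-0.338, -0.724, -0.602), v₂ = (-0.772, -0.446, -0.454).
Cross product v₁ × v₂ gives the pole to the plane: n ∝ (-0.060, -0.311, 0.408).
Dip δ = arctan(|n_h|/n_z) = arctan(0.317/0.408) = 37.8°.
Dip direction = atan2(-0.060, -0.311) = 191° (azimuth of n's horizontal projection).

true dip 38°, dip direction 190°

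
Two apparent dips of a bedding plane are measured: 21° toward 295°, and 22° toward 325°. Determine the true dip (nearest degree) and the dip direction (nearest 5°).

The two traces are lines in the plane: v₁ = (sin 295°·cos 21°, cos 295°·cos 21°, −sin 21°), v₂ = (sin 325°·cos 22°, cos 325°·cos 22°, −sin 22°).
The plane normal is n = v₁ × v₂ ∝ (-0.124, 0.126, 0.433).
True dip = arccos(n_z / |n|) = arccos(0.9254) = 22.3°.
Dip direction = atan2(-0.124, 0.126) = 315° (azimuth of n's horizontal projection).

true dip 22°, dip direction 315°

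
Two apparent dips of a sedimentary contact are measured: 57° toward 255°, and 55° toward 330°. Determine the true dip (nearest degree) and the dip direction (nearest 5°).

Each apparent-dip line lies in the plane. As unit vectors (x east, y north, z up), v₁ plunges 57°→255° and v₂ plunges 55°→330°.
n = v₁ × v₂ = (-0.532, 0.190, 0.302) (taken with n_z > 0).
Dip δ = arctan(|n_h|/n_z) = arctan(0.565/0.302) = 61.9°.
Dip direction = azimuth of (n_x, n_y) = atan2(-0.532, 0.190) = 290°.

true dip 62°, dip direction 290°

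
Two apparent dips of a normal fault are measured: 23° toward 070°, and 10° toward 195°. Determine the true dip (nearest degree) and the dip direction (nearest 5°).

Represent each trace as a vector plunging at its apparent dip toward its trend (east-north-up frame): v₁ = (0.865, 0.315, -0.391), v₂ = (-0.255, -0.951, -0.174).
Cross product v₁ × v₂ gives the pole to the plane: n ∝ (0.426, -0.250, 0.743).
True dip = arccos(n_z / |n|) = arccos(0.8325) = 33.6°.
Dip direction = azimuth of (n_x, n_y) = atan2(0.426, -0.250) = 120°.

true dip 34°, dip direction 120°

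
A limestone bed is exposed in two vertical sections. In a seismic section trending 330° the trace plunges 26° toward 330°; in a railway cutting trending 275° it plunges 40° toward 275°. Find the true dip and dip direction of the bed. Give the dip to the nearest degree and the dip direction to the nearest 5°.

Each apparent-dip line lies in the plane. As unit vectors (x east, y north, z up), v₁ plunges 26°→330° and v₂ plunges 40°→275°.
The plane normal is n = v₁ × v₂ ∝ (-0.471, 0.046, 0.564).
tan δ = √(n_x²+n_y²)/n_z = 0.473/0.564, so δ = 40.0°.
Dip direction = azimuth of (n_x, n_y) = atan2(-0.471, 0.046) = 276°.

true dip 40°, dip direction 275°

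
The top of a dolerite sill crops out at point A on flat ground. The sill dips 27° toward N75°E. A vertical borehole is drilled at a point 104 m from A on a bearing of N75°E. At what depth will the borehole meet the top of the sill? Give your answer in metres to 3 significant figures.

53.0 m

The hole is directly down-dip from the outcrop, so the down-dip offset is 104 m.
Depth = down-dip offset × tan(dip) = 104.00 × tan 27° = 104.00 × 0.5095
Depth = 52.99 m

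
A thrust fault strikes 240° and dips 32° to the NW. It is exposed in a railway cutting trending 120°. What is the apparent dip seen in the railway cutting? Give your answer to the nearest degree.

28°

Angle between strike (240°) and section (120°): β = 60°.
tan α = tan 32° × sin 60° = 0.6249 × 0.8660 = 0.5412
α = arctan(0.5412) = 28.42°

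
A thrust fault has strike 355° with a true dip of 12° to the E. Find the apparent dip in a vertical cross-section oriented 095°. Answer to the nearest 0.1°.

11.8°

The strike is 355° and the section trends 095°; the acute angle between them is β = 80°.
tan(apparent dip) = tan 12° · sin 80° = 0.2093
α = arctan(0.2093) = 11.82°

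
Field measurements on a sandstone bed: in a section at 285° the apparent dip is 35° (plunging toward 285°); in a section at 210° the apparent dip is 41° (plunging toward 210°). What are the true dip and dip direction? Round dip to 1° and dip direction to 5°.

Represent each trace as a vector plunging at its apparent dip toward its trend (east-north-up frame): v₁ = (-0.791, 0.212, -0.574), v₂ = (-0.377, -0.654, -0.656).
The plane normal is n = v₁ × v₂ ∝ (-0.514, -0.303, 0.597).
True dip = arccos(n_z / |n|) = arccos(0.7075) = 45.0°.
Dip direction = atan2(-0.514, -0.303) = 240° (azimuth of n's horizontal projection).

true dip 45°, dip direction 240°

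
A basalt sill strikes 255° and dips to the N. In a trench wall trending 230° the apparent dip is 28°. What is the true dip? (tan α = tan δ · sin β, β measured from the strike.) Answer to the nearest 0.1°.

The section is 25° from the strike.
tan δ = tan α / sin β = tan 28° / sin 25° = 0.5317 / 0.4226 = 1.2581
δ = arctan(1.2581) = 51.52°

51.5°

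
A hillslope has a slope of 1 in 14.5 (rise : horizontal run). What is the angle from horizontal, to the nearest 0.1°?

tan θ = 1/14.5 = 0.0690
θ = arctan(0.0690) = 3.95°

3.9°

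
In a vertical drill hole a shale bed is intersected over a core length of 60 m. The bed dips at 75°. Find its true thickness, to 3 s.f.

True thickness t = h · cos(dip) = 60 × cos 75°
t = 60 × 0.2588 = 15.529 m

15.5 m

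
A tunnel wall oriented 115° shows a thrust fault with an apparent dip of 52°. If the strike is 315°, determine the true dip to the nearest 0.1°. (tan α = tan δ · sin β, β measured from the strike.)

75.0°

The section is 20° from the strike.
tan δ = tan α / sin β = tan 52° / sin 20° = 1.2799 / 0.3420 = 3.7423
δ = arctan(3.7423) = 75.04°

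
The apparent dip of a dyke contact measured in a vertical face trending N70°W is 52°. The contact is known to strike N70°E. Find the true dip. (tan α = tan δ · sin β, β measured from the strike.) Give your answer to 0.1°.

β = acute angle between strike N70°E and section N70°W = 40°.
tan δ = tan α / sin β = tan 52° / sin 40° = 1.2799 / 0.6428 = 1.9912
δ = arctan(1.9912) = 63.33°

63.3°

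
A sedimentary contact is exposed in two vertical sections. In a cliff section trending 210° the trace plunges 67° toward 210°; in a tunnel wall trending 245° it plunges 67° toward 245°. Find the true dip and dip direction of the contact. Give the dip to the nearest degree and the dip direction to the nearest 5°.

true dip 68°, dip direction 230°

The two traces are lines in the plane: v₁ = (sin 210°·cos 67°, cos 210°·cos 67°, −sin 67°), v₂ = (sin 245°·cos 67°, cos 245°·cos 67°, −sin 67°).
The plane normal is n = v₁ × v₂ ∝ (-0.159, -0.146, 0.088).
Dip δ = arctan(|n_h|/n_z) = arctan(0.216/0.088) = 68.0°.
Dip direction = atan2(-0.159, -0.146) = 228° (azimuth of n's horizontal projection).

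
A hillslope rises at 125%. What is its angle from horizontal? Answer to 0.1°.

51.3°

tan θ = 125/100 = 1.2500
θ = arctan(1.2500) = 51.34°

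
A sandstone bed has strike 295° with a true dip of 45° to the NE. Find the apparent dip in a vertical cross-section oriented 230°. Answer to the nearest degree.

The strike is 295° and the section trends 230°; the acute angle between them is β = 65°.
tan(apparent dip) = tan 45° · sin 65° = 0.9063
apparent dip = arctan 0.9063 = 42.19°

42°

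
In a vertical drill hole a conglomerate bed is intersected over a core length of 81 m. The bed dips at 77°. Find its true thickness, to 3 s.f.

True thickness t = h · cos(dip) = 81 × cos 77°
t = 81 × 0.2250 = 18.221 m

18.2 m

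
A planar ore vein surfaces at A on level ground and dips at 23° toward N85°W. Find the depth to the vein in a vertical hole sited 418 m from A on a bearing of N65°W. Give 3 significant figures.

167 m

The hole lies 20° from the dip direction, so the down-dip offset is 418 × cos 20° = 392.79 m.
Depth = down-dip offset × tan(dip) = 392.79 × tan 23° = 392.79 × 0.4245
Depth = 166.73 m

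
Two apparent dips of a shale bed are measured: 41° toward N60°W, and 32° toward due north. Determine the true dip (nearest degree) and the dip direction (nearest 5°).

true dip 42°, dip direction 315°

Represent each trace as a vector plunging at its apparent dip toward its trend (east-north-up frame): v₁ = (-0.654, 0.377, -0.656), v₂ = (0.000, 0.848, -0.530).
Cross product v₁ × v₂ gives the pole to the plane: n ∝ (-0.356, 0.346, 0.554).
Dip δ = arctan(|n_h|/n_z) = arctan(0.497/0.554) = 41.9°.
Dip direction = atan2(-0.356, 0.346) = 314° (azimuth of n's horizontal projection).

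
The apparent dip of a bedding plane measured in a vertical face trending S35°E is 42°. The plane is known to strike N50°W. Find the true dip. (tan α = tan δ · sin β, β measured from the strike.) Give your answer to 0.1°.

74.0°

The section is 15° from the strike.
tan δ = tan α / sin β = tan 42° / sin 15° = 0.9004 / 0.2588 = 3.4789
true dip = arctan 3.4789 = 73.96°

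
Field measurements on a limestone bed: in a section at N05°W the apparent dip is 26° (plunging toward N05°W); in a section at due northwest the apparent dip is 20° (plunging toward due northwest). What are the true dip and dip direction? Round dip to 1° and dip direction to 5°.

Each apparent-dip line lies in the plane. As unit vectors (x east, y north, z up), v₁ plunges 26°→N05°W and v₂ plunges 20°→due northwest.
Cross product v₁ × v₂ gives the pole to the plane: n ∝ (-0.015, 0.264, 0.543).
tan δ = √(n_x²+n_y²)/n_z = 0.265/0.543, so δ = 26.0°.
Dip direction = azimuth of (n_x, n_y) = atan2(-0.015, 0.264) = 357°.

true dip 26°, dip direction 355°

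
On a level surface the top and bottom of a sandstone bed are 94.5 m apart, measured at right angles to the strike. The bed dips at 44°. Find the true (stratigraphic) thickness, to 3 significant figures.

65.6 m

True thickness t = w · sin(dip) = 94.5 × sin 44°
t = 94.5 × 0.6947 = 65.645 m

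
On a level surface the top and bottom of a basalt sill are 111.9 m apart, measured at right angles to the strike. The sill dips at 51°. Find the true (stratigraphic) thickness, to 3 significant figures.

87.0 m

True thickness t = w · sin(dip) = 111.9 × sin 51°
t = 111.9 × 0.7771 = 86.963 m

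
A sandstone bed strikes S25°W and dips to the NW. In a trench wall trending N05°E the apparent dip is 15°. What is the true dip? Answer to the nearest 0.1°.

β = acute angle between strike S25°W and section N05°E = 20°.
tan(true dip) = tan 15° / sin 20° = 0.7834
true dip = arctan 0.7834 = 38.08°

38.1°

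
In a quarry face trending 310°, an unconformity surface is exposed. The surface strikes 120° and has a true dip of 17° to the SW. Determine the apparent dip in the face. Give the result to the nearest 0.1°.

3.0°

The strike is 120° and the section trends 310°; the acute angle between them is β = 10°.
tan(apparent dip) = tan 17° · sin 10° = 0.0531
apparent dip = arctan 0.0531 = 3.04°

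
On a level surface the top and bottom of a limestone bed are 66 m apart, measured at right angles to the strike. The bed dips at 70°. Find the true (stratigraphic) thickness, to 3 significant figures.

62.0 m

True thickness t = w · sin(dip) = 66 × sin 70°
t = 66 × 0.9397 = 62.020 m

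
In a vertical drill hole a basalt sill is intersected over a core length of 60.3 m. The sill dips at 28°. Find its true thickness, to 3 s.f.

True thickness t = h · cos(dip) = 60.3 × cos 28°
t = 60.3 × 0.8829 = 53.242 m

53.2 m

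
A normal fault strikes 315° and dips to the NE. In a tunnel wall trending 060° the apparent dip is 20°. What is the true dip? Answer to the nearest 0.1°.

β = acute angle between strike 315° and section 060° = 75°.
tan δ = tan α / sin β = tan 20° / sin 75° = 0.3640 / 0.9659 = 0.3768
δ = arctan(0.3768) = 20.65°

20.6°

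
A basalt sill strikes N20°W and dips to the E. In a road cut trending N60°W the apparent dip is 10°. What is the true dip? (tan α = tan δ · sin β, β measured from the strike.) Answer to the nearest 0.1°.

15.3°

The section is 40° from the strike.
tan δ = tan α / sin β = tan 10° / sin 40° = 0.1763 / 0.6428 = 0.2743
δ = arctan(0.2743) = 15.34°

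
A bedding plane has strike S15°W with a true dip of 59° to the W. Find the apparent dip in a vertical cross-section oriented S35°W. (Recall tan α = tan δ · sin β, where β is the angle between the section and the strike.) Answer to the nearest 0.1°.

The section lies 20° from the strike.
tan α = tan 59° × sin 20° = 1.6643 × 0.3420 = 0.5692
apparent dip = arctan 0.5692 = 29.65°

29.6°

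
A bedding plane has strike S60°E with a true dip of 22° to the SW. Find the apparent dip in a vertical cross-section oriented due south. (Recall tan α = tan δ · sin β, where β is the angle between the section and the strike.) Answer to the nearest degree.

19°

The section lies 60° from the strike.
tan α = tan 22° × sin 60° = 0.4040 × 0.8660 = 0.3499
apparent dip = arctan 0.3499 = 19.28°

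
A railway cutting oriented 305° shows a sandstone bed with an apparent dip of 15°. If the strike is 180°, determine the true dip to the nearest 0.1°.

The section is 55° from the strike.
tan(true dip) = tan 15° / sin 55° = 0.3271
δ = arctan(0.3271) = 18.11°

18.1°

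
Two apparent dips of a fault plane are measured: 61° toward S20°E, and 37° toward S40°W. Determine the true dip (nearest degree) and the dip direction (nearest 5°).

true dip 61°, dip direction 155°

Represent each trace as a vector plunging at its apparent dip toward its trend (east-north-up frame): v₁ = (0.166, -0.456, -0.875), v₂ = (-0.513, -0.612, -0.602).
Cross product v₁ × v₂ gives the pole to the plane: n ∝ (0.261, -0.549, 0.335).
True dip = arccos(n_z / |n|) = arccos(0.4831) = 61.1°.
The horizontal component of n points toward azimuth atan2(n_x, n_y) = 155°, the dip direction.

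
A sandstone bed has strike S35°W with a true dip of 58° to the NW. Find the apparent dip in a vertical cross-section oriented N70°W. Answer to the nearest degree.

The strike is S35°W and the section trends N70°W; the acute angle between them is β = 75°.
tan α = tan 58° × sin 75° = 1.6003 × 0.9659 = 1.5458
apparent dip = arctan 1.5458 = 57.10°

57°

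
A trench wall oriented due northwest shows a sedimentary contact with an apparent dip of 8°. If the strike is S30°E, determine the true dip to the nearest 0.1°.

28.5°

β = acute angle between strike S30°E and section due northwest = 15°.
tan δ = tan α / sin β = tan 8° / sin 15° = 0.1405 / 0.2588 = 0.5430
δ = arctan(0.5430) = 28.50°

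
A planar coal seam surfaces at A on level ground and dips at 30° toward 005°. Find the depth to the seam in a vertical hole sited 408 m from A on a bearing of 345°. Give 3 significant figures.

221 m

The hole lies 20° from the dip direction, so the down-dip offset is 408 × cos 20° = 383.39 m.
Depth = down-dip offset × tan(dip) = 383.39 × tan 30° = 383.39 × 0.5774
Depth = 221.35 m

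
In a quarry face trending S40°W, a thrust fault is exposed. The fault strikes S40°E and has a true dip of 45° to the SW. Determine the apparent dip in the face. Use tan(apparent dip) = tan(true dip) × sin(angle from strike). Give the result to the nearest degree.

The section lies 80° from the strike.
tan(apparent dip) = tan 45° · sin 80° = 0.9848
apparent dip = arctan 0.9848 = 44.56°

45°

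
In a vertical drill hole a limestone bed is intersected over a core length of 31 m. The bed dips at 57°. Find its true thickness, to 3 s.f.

True thickness t = h · cos(dip) = 31 × cos 57°
t = 31 × 0.5446 = 16.884 m

16.9 m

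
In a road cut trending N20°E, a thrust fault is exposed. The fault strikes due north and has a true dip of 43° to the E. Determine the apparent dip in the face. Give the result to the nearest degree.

18°

Angle between strike (due north) and section (N20°E): β = 20°.
tan(apparent dip) = tan 43° · sin 20° = 0.3189
apparent dip = arctan 0.3189 = 17.69°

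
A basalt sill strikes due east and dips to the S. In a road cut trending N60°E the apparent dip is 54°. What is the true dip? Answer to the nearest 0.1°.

The section is 30° from the strike.
tan δ = tan α / sin β = tan 54° / sin 30° = 1.3764 / 0.5000 = 2.7528
true dip = arctan 2.7528 = 70.04°

70.0°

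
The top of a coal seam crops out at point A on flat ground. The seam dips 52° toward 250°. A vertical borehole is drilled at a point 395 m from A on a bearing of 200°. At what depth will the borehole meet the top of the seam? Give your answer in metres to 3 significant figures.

325 m

The hole lies 50° from the dip direction, so the down-dip offset is 395 × cos 50° = 253.90 m.
Depth = down-dip offset × tan(dip) = 253.90 × tan 52° = 253.90 × 1.2799
Depth = 324.98 m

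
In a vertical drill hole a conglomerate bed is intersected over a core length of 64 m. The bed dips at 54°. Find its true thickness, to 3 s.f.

True thickness t = h · cos(dip) = 64 × cos 54°
t = 64 × 0.5878 = 37.618 m

37.6 m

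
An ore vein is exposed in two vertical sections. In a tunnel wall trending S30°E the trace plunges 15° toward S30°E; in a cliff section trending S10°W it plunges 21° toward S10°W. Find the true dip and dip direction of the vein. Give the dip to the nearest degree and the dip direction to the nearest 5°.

Represent each trace as a vector plunging at its apparent dip toward its trend (east-north-up frame): v₁ = (0.483, -0.837, -0.259), v₂ = (-0.162, -0.919, -0.358).
The plane normal is n = v₁ × v₂ ∝ (-0.062, -0.215, 0.580).
Dip δ = arctan(|n_h|/n_z) = arctan(0.224/0.580) = 21.1°.
Dip direction = atan2(-0.062, -0.215) = 196° (azimuth of n's horizontal projection).

true dip 21°, dip direction 195°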